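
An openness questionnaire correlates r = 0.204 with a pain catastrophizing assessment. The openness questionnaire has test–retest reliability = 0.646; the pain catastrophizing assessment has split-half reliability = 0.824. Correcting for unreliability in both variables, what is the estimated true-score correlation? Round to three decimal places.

r_true = r_obs / √(r_xx · r_yy) = 0.204 / √(0.646 × 0.824) = 0.204 / √0.532304 = 0.204 / 0.7296 ≈ 0.280.

0.280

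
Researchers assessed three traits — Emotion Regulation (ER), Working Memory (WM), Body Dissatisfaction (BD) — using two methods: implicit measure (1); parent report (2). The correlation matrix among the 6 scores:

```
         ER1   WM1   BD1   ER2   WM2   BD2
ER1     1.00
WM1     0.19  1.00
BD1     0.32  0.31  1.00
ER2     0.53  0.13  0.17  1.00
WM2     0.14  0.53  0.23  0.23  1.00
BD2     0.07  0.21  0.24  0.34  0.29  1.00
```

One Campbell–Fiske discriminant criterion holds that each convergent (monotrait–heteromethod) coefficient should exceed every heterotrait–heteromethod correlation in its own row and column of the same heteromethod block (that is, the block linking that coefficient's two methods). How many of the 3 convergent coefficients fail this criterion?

0

Each convergent coefficient versus the relevant comparison correlations:
ER (methods 1·2): 0.53 vs {0.14, 0.13, 0.07, 0.17} → pass.
WM (methods 1·2): 0.53 vs {0.13, 0.14, 0.21, 0.23} → pass.
BD (methods 1·2): 0.24 vs {0.17, 0.07, 0.23, 0.21} → pass.
0 of 3 fail.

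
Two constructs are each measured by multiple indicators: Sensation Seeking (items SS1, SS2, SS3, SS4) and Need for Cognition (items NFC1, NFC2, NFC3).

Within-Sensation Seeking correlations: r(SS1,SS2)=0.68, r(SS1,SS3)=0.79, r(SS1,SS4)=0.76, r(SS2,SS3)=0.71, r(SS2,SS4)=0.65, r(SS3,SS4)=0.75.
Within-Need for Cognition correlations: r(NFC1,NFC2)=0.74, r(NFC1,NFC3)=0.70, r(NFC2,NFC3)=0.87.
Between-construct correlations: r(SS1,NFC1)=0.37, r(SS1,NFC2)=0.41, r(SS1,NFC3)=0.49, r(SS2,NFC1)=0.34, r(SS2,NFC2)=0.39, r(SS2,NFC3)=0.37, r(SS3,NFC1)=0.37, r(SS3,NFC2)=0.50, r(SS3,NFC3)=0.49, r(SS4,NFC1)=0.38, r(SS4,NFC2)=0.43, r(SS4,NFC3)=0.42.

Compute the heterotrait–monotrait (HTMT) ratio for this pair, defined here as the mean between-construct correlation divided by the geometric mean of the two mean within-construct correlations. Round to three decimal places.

0.554

Mean between = 4.96/12 = 0.4133.
Mean within-SS = 4.34/6 = 0.7233; mean within-NFC = 2.31/3 = 0.7700.
Geometric mean = √(0.7233 × 0.7700) = 0.7463.
HTMT = 0.4133 / 0.7463 = 0.554.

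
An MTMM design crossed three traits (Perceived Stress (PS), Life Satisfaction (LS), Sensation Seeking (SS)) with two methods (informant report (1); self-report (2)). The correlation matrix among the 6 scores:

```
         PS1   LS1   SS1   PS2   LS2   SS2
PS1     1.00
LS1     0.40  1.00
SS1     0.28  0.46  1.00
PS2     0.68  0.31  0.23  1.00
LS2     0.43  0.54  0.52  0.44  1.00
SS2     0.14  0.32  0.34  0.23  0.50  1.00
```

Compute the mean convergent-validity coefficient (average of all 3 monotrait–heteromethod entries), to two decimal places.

0.52

Convergent values: 0.68, 0.54, 0.34; mean = 1.56/3 = 0.52.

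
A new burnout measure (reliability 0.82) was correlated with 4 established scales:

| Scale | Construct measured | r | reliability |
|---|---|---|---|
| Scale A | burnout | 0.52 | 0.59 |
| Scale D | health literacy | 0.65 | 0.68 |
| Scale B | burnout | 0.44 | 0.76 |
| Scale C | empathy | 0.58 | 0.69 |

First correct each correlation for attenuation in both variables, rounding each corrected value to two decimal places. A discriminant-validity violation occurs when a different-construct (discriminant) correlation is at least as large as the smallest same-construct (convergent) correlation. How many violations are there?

Disattenuated r (r / √(r_scale · r_new)):
  Scale A (conv): 0.52 / √(0.59·0.82) = 0.75
  Scale D (disc): 0.65 / √(0.68·0.82) = 0.87
  Scale B (conv): 0.44 / √(0.76·0.82) = 0.56
  Scale C (disc): 0.58 / √(0.69·0.82) = 0.77
Smallest convergent = 0.56. Discriminant values: 0.87, 0.77; count ≥ 0.56 → 2.

2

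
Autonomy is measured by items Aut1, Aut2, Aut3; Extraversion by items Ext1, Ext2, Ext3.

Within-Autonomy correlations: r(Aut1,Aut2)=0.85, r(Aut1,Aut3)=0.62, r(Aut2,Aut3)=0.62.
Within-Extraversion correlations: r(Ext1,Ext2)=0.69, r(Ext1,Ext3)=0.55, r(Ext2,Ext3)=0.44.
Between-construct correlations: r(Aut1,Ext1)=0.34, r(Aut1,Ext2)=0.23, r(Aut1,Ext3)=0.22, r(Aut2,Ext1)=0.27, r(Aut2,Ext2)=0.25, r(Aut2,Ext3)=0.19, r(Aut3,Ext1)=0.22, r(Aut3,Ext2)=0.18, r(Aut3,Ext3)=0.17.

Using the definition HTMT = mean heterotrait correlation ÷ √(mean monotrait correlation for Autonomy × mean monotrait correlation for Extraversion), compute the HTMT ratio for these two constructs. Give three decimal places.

Mean heterotrait r = 2.07/9 = 0.2300.
Mean within-Aut = 2.09/3 = 0.6967; mean within-Ext = 1.68/3 = 0.5600.
Geometric mean = √(0.6967 × 0.5600) = 0.6246.
HTMT = 0.2300 / 0.6246 = 0.368.

0.368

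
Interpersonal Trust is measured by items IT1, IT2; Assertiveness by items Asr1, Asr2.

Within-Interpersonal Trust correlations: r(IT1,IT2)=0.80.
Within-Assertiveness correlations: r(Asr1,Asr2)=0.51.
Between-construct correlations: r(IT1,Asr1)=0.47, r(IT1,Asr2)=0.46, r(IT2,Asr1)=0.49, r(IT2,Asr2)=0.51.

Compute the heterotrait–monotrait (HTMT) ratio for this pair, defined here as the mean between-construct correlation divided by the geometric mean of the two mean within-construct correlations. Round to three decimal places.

Mean heterotrait r = 1.93/4 = 0.4825.
Mean within-IT = 0.80/1 = 0.8000; mean within-Asr = 0.51/1 = 0.5100.
Geometric mean = √(0.8000 × 0.5100) = 0.6387.
HTMT = 0.4825 / 0.6387 = 0.755.

0.755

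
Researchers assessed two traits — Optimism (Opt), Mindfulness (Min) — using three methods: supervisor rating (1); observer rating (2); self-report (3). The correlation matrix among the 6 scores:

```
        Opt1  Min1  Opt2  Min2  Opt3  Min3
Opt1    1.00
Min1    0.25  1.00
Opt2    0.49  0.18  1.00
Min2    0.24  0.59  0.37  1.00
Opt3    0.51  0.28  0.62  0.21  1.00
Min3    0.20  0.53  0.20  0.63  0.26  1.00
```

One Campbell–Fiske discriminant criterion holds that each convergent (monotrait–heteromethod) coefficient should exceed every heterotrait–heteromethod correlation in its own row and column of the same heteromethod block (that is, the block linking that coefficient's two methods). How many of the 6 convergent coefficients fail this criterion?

0

Convergent coefficients and their comparison sets:
Opt (methods 1·2): 0.49 vs {0.24, 0.18} → pass.
Opt (methods 1·3): 0.51 vs {0.20, 0.28} → pass.
Opt (methods 2·3): 0.62 vs {0.20, 0.21} → pass.
Min (methods 1·2): 0.59 vs {0.18, 0.24} → pass.
Min (methods 1·3): 0.53 vs {0.28, 0.20} → pass.
Min (methods 2·3): 0.63 vs {0.21, 0.20} → pass.
0 of 6 fail.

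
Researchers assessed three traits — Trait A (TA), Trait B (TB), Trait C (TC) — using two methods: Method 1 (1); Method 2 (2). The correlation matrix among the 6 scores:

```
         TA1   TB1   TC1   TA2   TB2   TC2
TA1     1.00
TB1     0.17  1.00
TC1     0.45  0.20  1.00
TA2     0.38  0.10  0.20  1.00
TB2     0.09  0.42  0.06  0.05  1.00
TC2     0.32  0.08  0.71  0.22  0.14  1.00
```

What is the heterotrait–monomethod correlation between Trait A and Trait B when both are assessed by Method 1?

Different traits, same method: r(TA1, TB1) = 0.17.

0.17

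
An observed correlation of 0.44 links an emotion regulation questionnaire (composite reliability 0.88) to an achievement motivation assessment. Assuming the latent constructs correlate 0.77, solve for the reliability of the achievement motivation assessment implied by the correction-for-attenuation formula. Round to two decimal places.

0.37

r_true = r_obs / √(r_xx · r_yy) ⇒ 0.77 = 0.44 / √(0.88 · r_yy).
√(0.88 · r_yy) = 0.44 / 0.77 = 0.5714; 0.88 · r_yy = 0.3265; r_yy = 0.3265 / 0.88 ≈ 0.37.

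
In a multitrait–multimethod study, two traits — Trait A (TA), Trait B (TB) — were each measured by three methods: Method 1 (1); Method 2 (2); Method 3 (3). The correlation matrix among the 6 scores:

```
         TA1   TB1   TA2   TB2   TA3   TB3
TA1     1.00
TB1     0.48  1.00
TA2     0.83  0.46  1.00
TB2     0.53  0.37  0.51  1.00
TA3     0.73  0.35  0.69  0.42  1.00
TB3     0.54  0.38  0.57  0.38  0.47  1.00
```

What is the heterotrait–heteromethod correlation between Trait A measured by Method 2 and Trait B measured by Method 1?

0.46

Different traits and methods: r(TA2, TB1) = 0.46.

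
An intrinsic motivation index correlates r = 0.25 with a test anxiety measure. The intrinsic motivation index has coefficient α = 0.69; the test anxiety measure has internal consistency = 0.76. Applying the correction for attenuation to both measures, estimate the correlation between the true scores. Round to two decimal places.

0.35

r_true = r_obs / √(r_xx · r_yy) = 0.25 / √(0.69 × 0.76) = 0.25 / √0.5244 = 0.25 / 0.7242 ≈ 0.35.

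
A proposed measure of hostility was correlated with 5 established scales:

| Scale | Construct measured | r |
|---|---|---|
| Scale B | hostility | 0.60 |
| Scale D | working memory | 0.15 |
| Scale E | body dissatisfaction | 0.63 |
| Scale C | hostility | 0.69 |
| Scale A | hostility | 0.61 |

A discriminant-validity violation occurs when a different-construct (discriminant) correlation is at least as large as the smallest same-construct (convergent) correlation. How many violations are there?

Convergent (same construct = hostility): Scale B, Scale C, Scale A.
Smallest convergent = 0.60. Discriminant values: 0.15, 0.63; count ≥ 0.60 → 1.

1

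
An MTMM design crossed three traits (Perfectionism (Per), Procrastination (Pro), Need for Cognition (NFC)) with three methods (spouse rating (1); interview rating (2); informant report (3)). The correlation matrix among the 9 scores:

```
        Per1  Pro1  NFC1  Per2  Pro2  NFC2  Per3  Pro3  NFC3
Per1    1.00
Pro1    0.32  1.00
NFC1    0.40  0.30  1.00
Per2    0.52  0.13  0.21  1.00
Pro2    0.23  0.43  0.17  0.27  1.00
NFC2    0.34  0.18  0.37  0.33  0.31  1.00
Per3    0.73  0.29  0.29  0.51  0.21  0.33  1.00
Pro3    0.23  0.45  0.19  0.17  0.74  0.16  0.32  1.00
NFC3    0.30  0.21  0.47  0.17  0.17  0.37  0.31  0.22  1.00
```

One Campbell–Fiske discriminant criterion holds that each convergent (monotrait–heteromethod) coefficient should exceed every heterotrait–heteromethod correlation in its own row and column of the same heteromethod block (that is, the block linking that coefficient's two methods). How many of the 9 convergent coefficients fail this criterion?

0

Each convergent coefficient versus the relevant comparison correlations:
Per (methods 1·2): 0.52 vs {0.23, 0.13, 0.34, 0.21} → pass.
Per (methods 1·3): 0.73 vs {0.23, 0.29, 0.30, 0.29} → pass.
Per (methods 2·3): 0.51 vs {0.17, 0.21, 0.17, 0.33} → pass.
Pro (methods 1·2): 0.43 vs {0.13, 0.23, 0.18, 0.17} → pass.
Pro (methods 1·3): 0.45 vs {0.29, 0.23, 0.21, 0.19} → pass.
Pro (methods 2·3): 0.74 vs {0.21, 0.17, 0.17, 0.16} → pass.
NFC (methods 1·2): 0.37 vs {0.21, 0.34, 0.17, 0.18} → pass.
NFC (methods 1·3): 0.47 vs {0.29, 0.30, 0.19, 0.21} → pass.
NFC (methods 2·3): 0.37 vs {0.33, 0.17, 0.16, 0.17} → pass.
0 of 9 fail.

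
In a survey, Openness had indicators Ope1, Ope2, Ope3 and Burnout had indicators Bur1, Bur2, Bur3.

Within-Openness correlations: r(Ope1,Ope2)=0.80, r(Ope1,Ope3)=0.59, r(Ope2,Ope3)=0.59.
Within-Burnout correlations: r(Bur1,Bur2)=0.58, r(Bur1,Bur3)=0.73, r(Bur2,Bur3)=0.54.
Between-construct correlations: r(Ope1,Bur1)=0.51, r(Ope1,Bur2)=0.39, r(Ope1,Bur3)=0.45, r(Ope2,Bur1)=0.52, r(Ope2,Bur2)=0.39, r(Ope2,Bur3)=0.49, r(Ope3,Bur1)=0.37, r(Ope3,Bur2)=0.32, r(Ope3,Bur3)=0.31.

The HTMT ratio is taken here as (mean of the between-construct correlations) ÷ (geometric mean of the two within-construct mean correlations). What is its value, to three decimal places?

0.653

Between-construct mean = 3.75/9 = 0.4167.
Mean within-Ope = 1.98/3 = 0.6600; mean within-Bur = 1.85/3 = 0.6167.
Geometric mean = √(0.6600 × 0.6167) = 0.6380.
HTMT = 0.4167 / 0.6380 = 0.653.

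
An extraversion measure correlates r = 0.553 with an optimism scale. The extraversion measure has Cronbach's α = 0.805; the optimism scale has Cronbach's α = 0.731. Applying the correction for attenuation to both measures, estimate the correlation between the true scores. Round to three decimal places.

r_true = r_obs / √(r_xx · r_yy) = 0.553 / √(0.805 × 0.731) = 0.553 / √0.588455 = 0.553 / 0.7671 ≈ 0.721.

0.721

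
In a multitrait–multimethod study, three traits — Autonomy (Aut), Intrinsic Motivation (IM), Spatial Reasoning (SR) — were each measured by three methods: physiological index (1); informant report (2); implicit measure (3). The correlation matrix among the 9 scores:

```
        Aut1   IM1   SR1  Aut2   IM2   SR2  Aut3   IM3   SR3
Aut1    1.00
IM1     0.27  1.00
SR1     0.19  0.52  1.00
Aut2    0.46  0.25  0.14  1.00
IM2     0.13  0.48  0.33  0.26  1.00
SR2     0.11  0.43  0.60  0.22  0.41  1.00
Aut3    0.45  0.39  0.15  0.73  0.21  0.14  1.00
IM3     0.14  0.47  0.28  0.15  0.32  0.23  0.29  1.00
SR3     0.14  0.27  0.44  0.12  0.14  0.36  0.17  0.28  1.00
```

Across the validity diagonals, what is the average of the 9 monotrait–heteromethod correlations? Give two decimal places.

Convergent values: 0.46, 0.45, 0.73, 0.48, 0.47, 0.32, 0.60, 0.44, 0.36; mean = 4.31/9 = 0.48.

0.48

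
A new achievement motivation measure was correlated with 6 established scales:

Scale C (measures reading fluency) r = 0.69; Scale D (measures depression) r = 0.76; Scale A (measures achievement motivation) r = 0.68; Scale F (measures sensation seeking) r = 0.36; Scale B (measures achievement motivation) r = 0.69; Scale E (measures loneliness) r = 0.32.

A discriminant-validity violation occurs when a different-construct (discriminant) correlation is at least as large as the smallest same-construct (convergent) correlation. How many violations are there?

Convergent (same construct = achievement motivation): Scale A, Scale B.
Smallest convergent = 0.68. Discriminant values: 0.69, 0.76, 0.36, 0.32; count ≥ 0.68 → 2.

2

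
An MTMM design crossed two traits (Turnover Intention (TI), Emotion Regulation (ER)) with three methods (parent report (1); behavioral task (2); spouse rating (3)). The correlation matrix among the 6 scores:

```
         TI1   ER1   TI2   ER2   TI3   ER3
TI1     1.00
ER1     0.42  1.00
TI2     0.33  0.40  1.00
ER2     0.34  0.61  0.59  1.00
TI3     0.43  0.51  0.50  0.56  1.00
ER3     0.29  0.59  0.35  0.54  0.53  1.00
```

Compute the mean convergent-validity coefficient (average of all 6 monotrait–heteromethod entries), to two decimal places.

0.50

Convergent values: 0.33, 0.43, 0.50, 0.61, 0.59, 0.54; mean = 3.00/6 = 0.50.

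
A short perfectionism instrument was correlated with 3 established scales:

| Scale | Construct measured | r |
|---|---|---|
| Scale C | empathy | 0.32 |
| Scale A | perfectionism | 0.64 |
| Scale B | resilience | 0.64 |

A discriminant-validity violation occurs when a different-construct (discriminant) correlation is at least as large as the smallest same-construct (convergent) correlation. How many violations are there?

Convergent (same construct = perfectionism): Scale A.
Smallest convergent = 0.64. Discriminant values: 0.32, 0.64; count ≥ 0.64 → 1.

1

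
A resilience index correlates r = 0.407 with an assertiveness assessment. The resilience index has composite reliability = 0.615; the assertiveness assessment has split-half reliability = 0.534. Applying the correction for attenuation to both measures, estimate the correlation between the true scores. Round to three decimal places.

r_true = r_obs / √(r_xx · r_yy) = 0.407 / √(0.615 × 0.534) = 0.407 / √0.328410 = 0.407 / 0.5731 ≈ 0.710.

0.710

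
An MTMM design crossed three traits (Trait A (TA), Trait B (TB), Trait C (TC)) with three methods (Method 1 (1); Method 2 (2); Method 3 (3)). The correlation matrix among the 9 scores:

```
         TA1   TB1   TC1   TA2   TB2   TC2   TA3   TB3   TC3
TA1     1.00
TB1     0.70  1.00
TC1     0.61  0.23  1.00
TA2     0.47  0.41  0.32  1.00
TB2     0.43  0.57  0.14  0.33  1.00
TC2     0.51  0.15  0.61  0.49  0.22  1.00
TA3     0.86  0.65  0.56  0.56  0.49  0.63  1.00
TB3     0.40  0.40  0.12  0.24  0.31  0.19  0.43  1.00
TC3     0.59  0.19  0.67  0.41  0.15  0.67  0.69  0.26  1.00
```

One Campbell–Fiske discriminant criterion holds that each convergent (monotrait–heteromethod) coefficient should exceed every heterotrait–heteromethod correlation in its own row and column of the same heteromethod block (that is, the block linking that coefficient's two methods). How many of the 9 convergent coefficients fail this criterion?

4

Checking each validity diagonal entry against its comparison values:
TA (methods 1·2): 0.47 vs {0.43, 0.41, 0.51, 0.32} → fail.
TA (methods 1·3): 0.86 vs {0.40, 0.65, 0.59, 0.56} → pass.
TA (methods 2·3): 0.56 vs {0.24, 0.49, 0.41, 0.63} → fail.
TB (methods 1·2): 0.57 vs {0.41, 0.43, 0.15, 0.14} → pass.
TB (methods 1·3): 0.40 vs {0.65, 0.40, 0.19, 0.12} → fail.
TB (methods 2·3): 0.31 vs {0.49, 0.24, 0.15, 0.19} → fail.
TC (methods 1·2): 0.61 vs {0.32, 0.51, 0.14, 0.15} → pass.
TC (methods 1·3): 0.67 vs {0.56, 0.59, 0.12, 0.19} → pass.
TC (methods 2·3): 0.67 vs {0.63, 0.41, 0.19, 0.15} → pass.
4 of 9 fail.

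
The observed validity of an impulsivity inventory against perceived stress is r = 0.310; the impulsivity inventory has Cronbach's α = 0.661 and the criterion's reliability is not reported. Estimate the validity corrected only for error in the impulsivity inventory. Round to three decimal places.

Single correction: r_c = r_obs / √r_xx = 0.310 / √0.661 = 0.310 / 0.8130 ≈ 0.381.

0.381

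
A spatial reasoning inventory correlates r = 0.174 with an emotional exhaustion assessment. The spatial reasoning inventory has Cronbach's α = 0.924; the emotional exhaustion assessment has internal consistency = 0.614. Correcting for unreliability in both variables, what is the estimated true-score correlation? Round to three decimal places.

0.231

r_true = r_obs / √(r_xx · r_yy) = 0.174 / √(0.924 × 0.614) = 0.174 / √0.567336 = 0.174 / 0.7532 ≈ 0.231.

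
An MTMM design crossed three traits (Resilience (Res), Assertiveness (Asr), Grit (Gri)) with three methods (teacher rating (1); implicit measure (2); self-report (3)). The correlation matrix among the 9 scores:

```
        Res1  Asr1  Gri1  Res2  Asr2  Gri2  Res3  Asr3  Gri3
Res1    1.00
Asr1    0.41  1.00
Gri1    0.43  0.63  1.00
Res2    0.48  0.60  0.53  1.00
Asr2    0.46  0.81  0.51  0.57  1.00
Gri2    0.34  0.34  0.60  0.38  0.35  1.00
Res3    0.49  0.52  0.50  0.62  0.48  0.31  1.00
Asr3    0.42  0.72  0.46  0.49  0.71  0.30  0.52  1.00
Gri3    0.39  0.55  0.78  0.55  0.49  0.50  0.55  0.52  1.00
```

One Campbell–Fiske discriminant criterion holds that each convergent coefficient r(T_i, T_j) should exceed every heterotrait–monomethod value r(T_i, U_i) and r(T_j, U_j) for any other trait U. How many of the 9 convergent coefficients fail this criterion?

4

Convergent coefficients and their comparison sets:
Res (methods 1·2): 0.48 vs {0.41, 0.57, 0.43, 0.38} → fail.
Res (methods 1·3): 0.49 vs {0.41, 0.52, 0.43, 0.55} → fail.
Res (methods 2·3): 0.62 vs {0.57, 0.52, 0.38, 0.55} → pass.
Asr (methods 1·2): 0.81 vs {0.41, 0.57, 0.63, 0.35} → pass.
Asr (methods 1·3): 0.72 vs {0.41, 0.52, 0.63, 0.52} → pass.
Asr (methods 2·3): 0.71 vs {0.57, 0.52, 0.35, 0.52} → pass.
Gri (methods 1·2): 0.60 vs {0.43, 0.38, 0.63, 0.35} → fail.
Gri (methods 1·3): 0.78 vs {0.43, 0.55, 0.63, 0.52} → pass.
Gri (methods 2·3): 0.50 vs {0.38, 0.55, 0.35, 0.52} → fail.
4 of 9 fail.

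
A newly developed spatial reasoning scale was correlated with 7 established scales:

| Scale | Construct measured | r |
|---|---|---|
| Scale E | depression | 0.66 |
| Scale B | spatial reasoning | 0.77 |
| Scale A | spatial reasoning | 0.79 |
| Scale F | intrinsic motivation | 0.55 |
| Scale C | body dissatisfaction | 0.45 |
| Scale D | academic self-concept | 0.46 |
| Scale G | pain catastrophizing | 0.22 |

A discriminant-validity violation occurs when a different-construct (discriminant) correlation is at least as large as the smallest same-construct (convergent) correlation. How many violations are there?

Convergent (same construct = spatial reasoning): Scale B, Scale A.
Smallest convergent = 0.77. Discriminant values: 0.66, 0.55, 0.45, 0.46, 0.22; count ≥ 0.77 → 0.

0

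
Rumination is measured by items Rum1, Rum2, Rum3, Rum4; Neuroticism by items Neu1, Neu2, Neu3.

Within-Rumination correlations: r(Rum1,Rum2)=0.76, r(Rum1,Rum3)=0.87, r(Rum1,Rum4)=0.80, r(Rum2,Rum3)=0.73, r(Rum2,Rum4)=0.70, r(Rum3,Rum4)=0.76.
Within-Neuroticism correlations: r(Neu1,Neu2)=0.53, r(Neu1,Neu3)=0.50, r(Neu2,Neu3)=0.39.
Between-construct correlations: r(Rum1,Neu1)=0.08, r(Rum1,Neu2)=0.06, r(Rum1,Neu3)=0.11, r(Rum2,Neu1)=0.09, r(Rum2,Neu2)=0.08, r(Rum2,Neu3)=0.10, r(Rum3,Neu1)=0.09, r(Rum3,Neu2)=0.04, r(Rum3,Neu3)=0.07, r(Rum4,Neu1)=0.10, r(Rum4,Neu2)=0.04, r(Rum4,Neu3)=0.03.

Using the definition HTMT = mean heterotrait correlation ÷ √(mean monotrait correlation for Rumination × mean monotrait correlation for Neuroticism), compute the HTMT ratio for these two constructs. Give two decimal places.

Mean between = 0.89/12 = 0.0742.
Mean within-Rum = 4.62/6 = 0.7700; mean within-Neu = 1.42/3 = 0.4733.
Geometric mean = √(0.7700 × 0.4733) = 0.6037.
HTMT = 0.0742 / 0.6037 = 0.12.

0.12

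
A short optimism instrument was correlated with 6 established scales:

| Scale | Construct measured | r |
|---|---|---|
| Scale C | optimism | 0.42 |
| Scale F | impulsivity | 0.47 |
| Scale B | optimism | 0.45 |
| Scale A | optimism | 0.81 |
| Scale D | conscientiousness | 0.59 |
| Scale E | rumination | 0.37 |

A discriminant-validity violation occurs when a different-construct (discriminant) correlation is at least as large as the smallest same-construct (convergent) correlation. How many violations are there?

2

Convergent (same construct = optimism): Scale C, Scale B, Scale A.
Smallest convergent = 0.42. Discriminant values: 0.47, 0.59, 0.37; count ≥ 0.42 → 2.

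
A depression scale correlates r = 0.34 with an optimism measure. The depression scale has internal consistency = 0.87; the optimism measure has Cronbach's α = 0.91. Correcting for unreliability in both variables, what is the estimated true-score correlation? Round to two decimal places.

0.38

r_true = r_obs / √(r_xx · r_yy) = 0.34 / √(0.87 × 0.91) = 0.34 / √0.7917 = 0.34 / 0.8898 ≈ 0.38.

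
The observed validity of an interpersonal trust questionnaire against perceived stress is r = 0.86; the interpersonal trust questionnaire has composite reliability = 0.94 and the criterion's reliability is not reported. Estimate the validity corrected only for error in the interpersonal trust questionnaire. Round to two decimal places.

Single correction: r_c = r_obs / √r_xx = 0.86 / √0.94 = 0.86 / 0.9695 ≈ 0.89.

0.89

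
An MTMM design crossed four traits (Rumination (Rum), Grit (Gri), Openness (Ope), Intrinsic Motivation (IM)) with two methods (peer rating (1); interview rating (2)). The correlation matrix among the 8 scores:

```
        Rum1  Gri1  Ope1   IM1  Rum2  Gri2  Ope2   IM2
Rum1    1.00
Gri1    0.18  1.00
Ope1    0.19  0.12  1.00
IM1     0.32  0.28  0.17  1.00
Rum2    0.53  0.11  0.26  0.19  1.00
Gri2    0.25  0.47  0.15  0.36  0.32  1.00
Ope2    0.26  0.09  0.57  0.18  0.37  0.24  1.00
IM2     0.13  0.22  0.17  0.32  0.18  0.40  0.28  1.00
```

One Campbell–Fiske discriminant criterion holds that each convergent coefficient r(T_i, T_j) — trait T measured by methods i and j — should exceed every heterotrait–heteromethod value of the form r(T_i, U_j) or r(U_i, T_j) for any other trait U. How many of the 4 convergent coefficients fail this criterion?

1

Each convergent coefficient versus the relevant comparison correlations:
Rum (methods 1·2): 0.53 vs {0.25, 0.11, 0.26, 0.26, 0.13, 0.19} → pass.
Gri (methods 1·2): 0.47 vs {0.11, 0.25, 0.09, 0.15, 0.22, 0.36} → pass.
Ope (methods 1·2): 0.57 vs {0.26, 0.26, 0.15, 0.09, 0.17, 0.18} → pass.
IM (methods 1·2): 0.32 vs {0.19, 0.13, 0.36, 0.22, 0.18, 0.17} → fail.
1 of 4 fail.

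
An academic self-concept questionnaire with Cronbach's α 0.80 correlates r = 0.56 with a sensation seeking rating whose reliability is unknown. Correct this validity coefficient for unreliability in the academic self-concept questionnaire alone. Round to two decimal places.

Single correction: r_c = r_obs / √r_xx = 0.56 / √0.80 = 0.56 / 0.8944 ≈ 0.63.

0.63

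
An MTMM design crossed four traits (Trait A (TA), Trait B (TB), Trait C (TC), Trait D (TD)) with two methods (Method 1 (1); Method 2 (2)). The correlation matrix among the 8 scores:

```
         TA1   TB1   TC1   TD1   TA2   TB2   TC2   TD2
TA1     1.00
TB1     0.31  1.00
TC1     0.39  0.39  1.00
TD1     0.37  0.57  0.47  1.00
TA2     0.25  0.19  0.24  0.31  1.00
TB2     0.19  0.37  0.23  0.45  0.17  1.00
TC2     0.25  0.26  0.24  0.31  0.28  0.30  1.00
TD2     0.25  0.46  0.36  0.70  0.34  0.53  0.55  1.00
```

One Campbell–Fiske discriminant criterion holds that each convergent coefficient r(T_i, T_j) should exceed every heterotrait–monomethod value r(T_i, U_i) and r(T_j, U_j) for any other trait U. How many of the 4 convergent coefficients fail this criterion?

Each convergent coefficient versus the relevant comparison correlations:
TA (methods 1·2): 0.25 vs {0.31, 0.17, 0.39, 0.28, 0.37, 0.34} → fail.
TB (methods 1·2): 0.37 vs {0.31, 0.17, 0.39, 0.30, 0.57, 0.53} → fail.
TC (methods 1·2): 0.24 vs {0.39, 0.28, 0.39, 0.30, 0.47, 0.55} → fail.
TD (methods 1·2): 0.70 vs {0.37, 0.34, 0.57, 0.53, 0.47, 0.55} → pass.
3 of 4 fail.

3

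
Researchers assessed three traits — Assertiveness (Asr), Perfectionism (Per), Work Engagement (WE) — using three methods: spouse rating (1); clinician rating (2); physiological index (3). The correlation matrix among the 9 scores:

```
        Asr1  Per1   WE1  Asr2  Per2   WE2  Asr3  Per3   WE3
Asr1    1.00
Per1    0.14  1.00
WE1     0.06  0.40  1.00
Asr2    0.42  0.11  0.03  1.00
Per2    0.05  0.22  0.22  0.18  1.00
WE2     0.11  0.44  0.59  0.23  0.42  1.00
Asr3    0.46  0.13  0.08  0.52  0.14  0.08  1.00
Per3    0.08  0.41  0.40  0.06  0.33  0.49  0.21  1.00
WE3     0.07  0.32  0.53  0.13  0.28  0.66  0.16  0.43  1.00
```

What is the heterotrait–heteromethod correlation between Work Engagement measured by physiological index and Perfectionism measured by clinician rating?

Different traits and methods: r(WE3, Per2) = 0.28.

0.28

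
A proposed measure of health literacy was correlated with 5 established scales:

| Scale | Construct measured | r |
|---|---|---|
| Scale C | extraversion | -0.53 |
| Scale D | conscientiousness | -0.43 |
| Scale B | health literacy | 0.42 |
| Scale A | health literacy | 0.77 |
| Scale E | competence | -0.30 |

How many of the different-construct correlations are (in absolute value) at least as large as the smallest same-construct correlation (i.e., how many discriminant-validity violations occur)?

2

Convergent (same construct = health literacy): Scale B, Scale A.
Smallest convergent = 0.42. Discriminant |r|: 0.53, 0.43, 0.30; count ≥ 0.42 → 2.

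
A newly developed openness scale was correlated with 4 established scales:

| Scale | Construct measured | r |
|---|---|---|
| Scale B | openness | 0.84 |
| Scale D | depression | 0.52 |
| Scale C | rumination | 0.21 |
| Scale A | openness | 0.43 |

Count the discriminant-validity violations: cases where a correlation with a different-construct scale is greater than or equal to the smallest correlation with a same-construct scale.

Convergent (same construct = openness): Scale B, Scale A.
Smallest convergent = 0.43. Discriminant values: 0.52, 0.21; count ≥ 0.43 → 1.

1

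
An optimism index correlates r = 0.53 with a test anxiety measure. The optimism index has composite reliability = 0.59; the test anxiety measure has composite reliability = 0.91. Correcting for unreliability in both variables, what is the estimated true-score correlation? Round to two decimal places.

r_true = r_obs / √(r_xx · r_yy) = 0.53 / √(0.59 × 0.91) = 0.53 / √0.5369 = 0.53 / 0.7327 ≈ 0.72.

0.72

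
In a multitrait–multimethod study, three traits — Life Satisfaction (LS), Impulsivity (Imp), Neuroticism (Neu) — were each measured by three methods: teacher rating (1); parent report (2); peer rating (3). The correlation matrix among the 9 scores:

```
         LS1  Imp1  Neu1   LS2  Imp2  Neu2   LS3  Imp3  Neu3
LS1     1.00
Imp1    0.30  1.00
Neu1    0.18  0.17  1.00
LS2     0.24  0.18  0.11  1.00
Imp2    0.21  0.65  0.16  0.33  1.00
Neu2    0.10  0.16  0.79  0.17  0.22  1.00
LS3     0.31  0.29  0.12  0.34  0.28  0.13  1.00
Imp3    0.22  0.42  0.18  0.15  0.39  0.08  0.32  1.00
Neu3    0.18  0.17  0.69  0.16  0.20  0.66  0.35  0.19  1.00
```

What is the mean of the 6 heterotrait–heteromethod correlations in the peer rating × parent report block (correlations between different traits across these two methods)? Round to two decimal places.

0.17

HTHM values (method 3 × method 2): 0.28, 0.13, 0.15, 0.08, 0.16, 0.20; mean = 1.00/6 = 0.17.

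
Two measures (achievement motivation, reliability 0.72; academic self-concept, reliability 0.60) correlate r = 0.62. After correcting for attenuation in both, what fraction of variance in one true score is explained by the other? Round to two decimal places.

0.89

Disattenuated r = 0.62 / √(0.72 × 0.60) = 0.62 / 0.6573 = 0.9433.
Shared true-score variance = 0.9433² = 0.8898 ≈ 0.89.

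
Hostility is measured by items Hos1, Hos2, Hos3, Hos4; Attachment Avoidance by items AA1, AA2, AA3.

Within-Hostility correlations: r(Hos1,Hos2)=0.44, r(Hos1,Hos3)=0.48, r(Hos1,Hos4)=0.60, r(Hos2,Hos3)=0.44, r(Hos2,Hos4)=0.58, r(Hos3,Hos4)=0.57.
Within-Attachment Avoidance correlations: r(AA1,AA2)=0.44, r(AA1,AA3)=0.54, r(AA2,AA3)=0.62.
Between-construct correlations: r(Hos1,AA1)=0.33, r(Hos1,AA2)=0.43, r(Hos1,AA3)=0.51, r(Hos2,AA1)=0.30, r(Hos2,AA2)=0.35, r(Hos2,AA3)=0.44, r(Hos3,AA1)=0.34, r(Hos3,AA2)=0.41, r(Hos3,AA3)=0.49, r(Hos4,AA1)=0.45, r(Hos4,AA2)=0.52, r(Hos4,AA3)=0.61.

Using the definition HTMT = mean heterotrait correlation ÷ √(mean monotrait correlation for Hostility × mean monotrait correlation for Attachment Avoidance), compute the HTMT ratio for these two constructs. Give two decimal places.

0.82

Between-construct mean = 5.18/12 = 0.4317.
Mean within-Hos = 3.11/6 = 0.5183; mean within-AA = 1.60/3 = 0.5333.
Geometric mean = √(0.5183 × 0.5333) = 0.5257.
HTMT = 0.4317 / 0.5257 = 0.82.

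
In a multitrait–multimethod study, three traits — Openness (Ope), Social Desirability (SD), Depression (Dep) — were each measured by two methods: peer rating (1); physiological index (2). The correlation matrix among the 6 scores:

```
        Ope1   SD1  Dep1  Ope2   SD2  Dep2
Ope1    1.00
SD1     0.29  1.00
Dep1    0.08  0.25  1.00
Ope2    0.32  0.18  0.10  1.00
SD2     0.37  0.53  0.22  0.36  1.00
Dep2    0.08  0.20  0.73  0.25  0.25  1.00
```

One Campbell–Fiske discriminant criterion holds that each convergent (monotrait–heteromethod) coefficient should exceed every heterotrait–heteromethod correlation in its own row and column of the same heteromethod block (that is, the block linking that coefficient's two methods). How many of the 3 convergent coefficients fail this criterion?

Checking each validity diagonal entry against its comparison values:
Ope (methods 1·2): 0.32 vs {0.37, 0.18, 0.08, 0.10} → fail.
SD (methods 1·2): 0.53 vs {0.18, 0.37, 0.20, 0.22} → pass.
Dep (methods 1·2): 0.73 vs {0.10, 0.08, 0.22, 0.20} → pass.
1 of 3 fail.

1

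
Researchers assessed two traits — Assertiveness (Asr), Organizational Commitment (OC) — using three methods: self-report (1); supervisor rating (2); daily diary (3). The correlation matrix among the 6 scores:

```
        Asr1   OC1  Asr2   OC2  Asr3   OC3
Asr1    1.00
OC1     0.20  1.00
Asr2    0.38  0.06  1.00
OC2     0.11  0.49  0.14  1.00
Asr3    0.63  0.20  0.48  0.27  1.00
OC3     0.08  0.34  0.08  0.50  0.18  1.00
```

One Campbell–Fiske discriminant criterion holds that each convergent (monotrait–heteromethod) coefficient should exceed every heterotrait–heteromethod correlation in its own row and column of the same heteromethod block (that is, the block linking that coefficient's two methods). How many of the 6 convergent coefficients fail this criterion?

Each convergent coefficient versus the relevant comparison correlations:
Asr (methods 1·2): 0.38 vs {0.11, 0.06} → pass.
Asr (methods 1·3): 0.63 vs {0.08, 0.20} → pass.
Asr (methods 2·3): 0.48 vs {0.08, 0.27} → pass.
OC (methods 1·2): 0.49 vs {0.06, 0.11} → pass.
OC (methods 1·3): 0.34 vs {0.20, 0.08} → pass.
OC (methods 2·3): 0.50 vs {0.27, 0.08} → pass.
0 of 6 fail.

0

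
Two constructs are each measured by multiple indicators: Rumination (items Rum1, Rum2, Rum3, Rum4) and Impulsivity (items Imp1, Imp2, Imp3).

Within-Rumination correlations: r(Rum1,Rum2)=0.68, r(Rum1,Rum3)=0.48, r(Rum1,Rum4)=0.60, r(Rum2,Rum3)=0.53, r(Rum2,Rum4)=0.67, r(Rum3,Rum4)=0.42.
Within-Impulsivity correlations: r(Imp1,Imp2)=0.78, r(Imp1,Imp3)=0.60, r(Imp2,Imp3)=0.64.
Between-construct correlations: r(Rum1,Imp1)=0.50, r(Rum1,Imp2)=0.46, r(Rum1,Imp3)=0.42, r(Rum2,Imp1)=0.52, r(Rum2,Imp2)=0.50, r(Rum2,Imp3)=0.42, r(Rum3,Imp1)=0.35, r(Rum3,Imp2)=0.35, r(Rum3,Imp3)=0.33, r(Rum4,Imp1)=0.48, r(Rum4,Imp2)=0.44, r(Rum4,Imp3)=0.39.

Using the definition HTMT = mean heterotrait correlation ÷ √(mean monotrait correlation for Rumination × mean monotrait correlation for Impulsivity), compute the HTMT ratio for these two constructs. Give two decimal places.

Between-construct mean = 5.16/12 = 0.4300.
Mean within-Rum = 3.38/6 = 0.5633; mean within-Imp = 2.02/3 = 0.6733.
Geometric mean = √(0.5633 × 0.6733) = 0.6158.
HTMT = 0.4300 / 0.6158 = 0.70.

0.70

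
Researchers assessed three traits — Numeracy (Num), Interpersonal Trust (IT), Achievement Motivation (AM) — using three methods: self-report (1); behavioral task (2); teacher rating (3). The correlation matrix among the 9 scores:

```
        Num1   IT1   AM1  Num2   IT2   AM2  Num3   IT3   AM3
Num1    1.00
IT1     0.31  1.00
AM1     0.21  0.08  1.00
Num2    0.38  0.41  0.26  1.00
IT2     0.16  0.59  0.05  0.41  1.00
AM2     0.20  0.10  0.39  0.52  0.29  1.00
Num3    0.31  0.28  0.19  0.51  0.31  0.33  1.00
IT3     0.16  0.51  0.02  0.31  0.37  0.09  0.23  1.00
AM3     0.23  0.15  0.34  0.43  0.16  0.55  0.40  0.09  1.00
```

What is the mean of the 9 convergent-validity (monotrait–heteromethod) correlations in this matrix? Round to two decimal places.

Convergent values: 0.38, 0.31, 0.51, 0.59, 0.51, 0.37, 0.39, 0.34, 0.55; mean = 3.95/9 = 0.44.

0.44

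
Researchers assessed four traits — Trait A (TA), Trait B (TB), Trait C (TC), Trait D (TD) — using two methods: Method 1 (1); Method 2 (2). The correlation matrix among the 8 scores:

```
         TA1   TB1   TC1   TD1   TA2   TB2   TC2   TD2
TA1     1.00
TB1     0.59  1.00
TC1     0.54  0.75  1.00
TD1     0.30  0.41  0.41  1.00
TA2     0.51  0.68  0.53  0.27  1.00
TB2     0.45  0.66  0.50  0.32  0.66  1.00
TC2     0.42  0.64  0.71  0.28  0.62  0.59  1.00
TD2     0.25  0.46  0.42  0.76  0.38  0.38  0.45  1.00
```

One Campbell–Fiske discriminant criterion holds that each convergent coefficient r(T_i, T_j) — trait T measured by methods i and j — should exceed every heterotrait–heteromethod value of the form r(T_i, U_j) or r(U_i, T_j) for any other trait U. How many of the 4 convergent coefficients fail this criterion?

2

Each convergent coefficient versus the relevant comparison correlations:
TA (methods 1·2): 0.51 vs {0.45, 0.68, 0.42, 0.53, 0.25, 0.27} → fail.
TB (methods 1·2): 0.66 vs {0.68, 0.45, 0.64, 0.50, 0.46, 0.32} → fail.
TC (methods 1·2): 0.71 vs {0.53, 0.42, 0.50, 0.64, 0.42, 0.28} → pass.
TD (methods 1·2): 0.76 vs {0.27, 0.25, 0.32, 0.46, 0.28, 0.42} → pass.
2 of 4 fail.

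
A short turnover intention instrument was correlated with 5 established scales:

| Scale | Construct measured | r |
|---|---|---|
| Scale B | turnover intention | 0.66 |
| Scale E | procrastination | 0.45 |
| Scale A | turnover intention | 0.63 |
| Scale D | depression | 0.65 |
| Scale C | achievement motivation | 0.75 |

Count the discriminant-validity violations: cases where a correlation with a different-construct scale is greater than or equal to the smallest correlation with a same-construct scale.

2

Convergent (same construct = turnover intention): Scale B, Scale A.
Smallest convergent = 0.63. Discriminant values: 0.45, 0.65, 0.75; count ≥ 0.63 → 2.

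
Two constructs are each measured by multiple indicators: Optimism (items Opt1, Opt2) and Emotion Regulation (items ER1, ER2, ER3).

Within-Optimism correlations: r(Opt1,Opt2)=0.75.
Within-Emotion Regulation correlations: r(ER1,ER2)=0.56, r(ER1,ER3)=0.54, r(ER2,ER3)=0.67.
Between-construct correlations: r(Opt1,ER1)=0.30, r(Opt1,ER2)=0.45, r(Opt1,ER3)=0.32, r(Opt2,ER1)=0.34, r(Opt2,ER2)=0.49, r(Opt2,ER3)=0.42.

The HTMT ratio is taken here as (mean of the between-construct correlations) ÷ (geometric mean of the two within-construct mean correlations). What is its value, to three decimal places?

Between-construct mean = 2.32/6 = 0.3867.
Mean within-Opt = 0.75/1 = 0.7500; mean within-ER = 1.77/3 = 0.5900.
Geometric mean = √(0.7500 × 0.5900) = 0.6652.
HTMT = 0.3867 / 0.6652 = 0.581.

0.581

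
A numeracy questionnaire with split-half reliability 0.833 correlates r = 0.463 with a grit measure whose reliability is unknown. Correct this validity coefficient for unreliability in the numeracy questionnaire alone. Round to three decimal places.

0.507

Single correction: r_c = r_obs / √r_xx = 0.463 / √0.833 = 0.463 / 0.9127 ≈ 0.507.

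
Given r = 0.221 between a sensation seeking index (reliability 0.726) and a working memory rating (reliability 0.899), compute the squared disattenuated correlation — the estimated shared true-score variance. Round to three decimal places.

Disattenuated r = 0.221 / √(0.726 × 0.899) = 0.221 / 0.8079 = 0.2735.
Shared true-score variance = 0.2735² = 0.0748 ≈ 0.075.

0.075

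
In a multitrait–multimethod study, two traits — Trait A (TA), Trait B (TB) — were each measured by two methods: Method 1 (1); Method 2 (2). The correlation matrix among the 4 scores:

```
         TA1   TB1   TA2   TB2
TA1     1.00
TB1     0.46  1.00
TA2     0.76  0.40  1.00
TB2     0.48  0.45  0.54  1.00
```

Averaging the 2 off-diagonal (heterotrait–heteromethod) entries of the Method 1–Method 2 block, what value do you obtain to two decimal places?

HTHM values (method 1 × method 2): 0.48, 0.40; mean = 0.88/2 = 0.44.

0.44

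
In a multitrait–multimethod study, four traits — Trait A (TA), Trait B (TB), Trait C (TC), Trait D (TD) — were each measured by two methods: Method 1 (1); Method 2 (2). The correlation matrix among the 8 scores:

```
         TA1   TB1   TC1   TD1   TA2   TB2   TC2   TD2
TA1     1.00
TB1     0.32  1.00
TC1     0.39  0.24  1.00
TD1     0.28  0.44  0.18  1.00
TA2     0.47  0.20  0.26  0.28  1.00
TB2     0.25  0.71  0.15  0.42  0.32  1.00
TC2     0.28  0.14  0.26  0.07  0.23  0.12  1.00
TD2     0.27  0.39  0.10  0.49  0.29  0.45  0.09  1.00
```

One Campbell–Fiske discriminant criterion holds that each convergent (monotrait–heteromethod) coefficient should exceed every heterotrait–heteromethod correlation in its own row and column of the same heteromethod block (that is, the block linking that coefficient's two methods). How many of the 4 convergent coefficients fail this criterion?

Each convergent coefficient versus the relevant comparison correlations:
TA (methods 1·2): 0.47 vs {0.25, 0.20, 0.28, 0.26, 0.27, 0.28} → pass.
TB (methods 1·2): 0.71 vs {0.20, 0.25, 0.14, 0.15, 0.39, 0.42} → pass.
TC (methods 1·2): 0.26 vs {0.26, 0.28, 0.15, 0.14, 0.10, 0.07} → fail.
TD (methods 1·2): 0.49 vs {0.28, 0.27, 0.42, 0.39, 0.07, 0.10} → pass.
1 of 4 fail.

1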